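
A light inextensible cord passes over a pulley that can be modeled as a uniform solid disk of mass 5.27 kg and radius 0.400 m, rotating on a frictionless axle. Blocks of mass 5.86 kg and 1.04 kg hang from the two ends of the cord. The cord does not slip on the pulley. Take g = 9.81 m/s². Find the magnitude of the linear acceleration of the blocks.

a ≈ 4.96 m/s²

I = ½MR² = (1/2)(5.27)(0.400)² = 0.4216 kg·m².
Heavier block: m₁g − T₁ = m₁a. Lighter block: T₂ − m₂g = m₂a.
Pulley: (T₁ − T₂)R = Iα = I(a/R), so T₁ − T₂ = (I/R²)a = (1/2)M_p a = 2.635·a.
Adding the three: (m₁ − m₂)g = (m₁ + m₂ + 2.635)a, so a = (5.86 − 1.04)(9.81)/(5.86 + 1.04 + 2.635) = 4.959 m/s².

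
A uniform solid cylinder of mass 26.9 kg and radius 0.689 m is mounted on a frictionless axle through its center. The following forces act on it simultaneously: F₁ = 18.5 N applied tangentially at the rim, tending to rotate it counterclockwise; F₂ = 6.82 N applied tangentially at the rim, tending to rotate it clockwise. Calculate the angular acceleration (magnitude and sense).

I = ½MR² = (1/2)(26.9)(0.689)² = 6.385 kg·m².
Taking counterclockwise as positive: τ₁ = +(18.5)(0.689) = +12.75 N·m; τ₂ = −(6.82)(0.689) = −4.699 N·m.
Net torque τ = 8.048 N·m.
α = τ/I = 8.048/6.385 = 1.260 rad/s².

α ≈ 1.26 rad/s², counterclockwise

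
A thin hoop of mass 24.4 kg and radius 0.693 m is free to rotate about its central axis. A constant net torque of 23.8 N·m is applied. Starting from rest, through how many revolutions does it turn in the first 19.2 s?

I = MR² = (24.4)(0.693)² = 11.72 kg·m².
α = τ/I = 23.8/11.72 = 2.031 rad/s².
θ = ½αt² = ½(2.031)(19.2)² = 374.4 rad.
Revolutions = θ/(2π) = 59.58.

≈ 59.6 revolutions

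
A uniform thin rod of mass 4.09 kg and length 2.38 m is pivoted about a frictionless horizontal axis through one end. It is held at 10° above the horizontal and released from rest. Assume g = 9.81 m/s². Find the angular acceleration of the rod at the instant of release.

About the pivot, I = (1/3)ML² = (1/3)(4.09)(2.38)² = 7.722 kg·m².
The weight acts at the center, a distance L/2 = 1.190 m from the pivot; τ = Mg(L/2) cos 10° = 47.02 N·m.
α = τ/I = 47.02/7.722 = 6.089 rad/s².

α ≈ 6.09 rad/s²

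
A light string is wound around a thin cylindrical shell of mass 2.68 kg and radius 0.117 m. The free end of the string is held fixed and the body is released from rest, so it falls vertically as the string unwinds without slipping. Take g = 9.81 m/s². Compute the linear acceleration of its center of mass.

Translation: Mg − T = Ma. Rotation about the center: TR = Iα with I = MR².
With a = αR: T = (I/R²)a = M a, so Mg = (1 + 1.000)Ma.
a = g/(1 + 1.000) = 9.81/2.000 = 4.905 m/s².

a ≈ 4.91 m/s²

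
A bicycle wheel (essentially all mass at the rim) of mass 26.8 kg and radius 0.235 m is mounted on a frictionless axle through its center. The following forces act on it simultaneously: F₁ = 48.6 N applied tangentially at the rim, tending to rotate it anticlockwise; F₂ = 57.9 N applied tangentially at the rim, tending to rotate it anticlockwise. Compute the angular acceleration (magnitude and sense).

I = MR² = (26.8)(0.235)² = 1.480 kg·m².
Taking anticlockwise as positive: τ₁ = +(48.6)(0.235) = +11.42 N·m; τ₂ = +(57.9)(0.235) = +13.61 N·m.
Net torque τ = 25.03 N·m.
α = τ/I = 25.03/1.480 = 16.91 rad/s².

α ≈ 16.9 rad/s², anticlockwise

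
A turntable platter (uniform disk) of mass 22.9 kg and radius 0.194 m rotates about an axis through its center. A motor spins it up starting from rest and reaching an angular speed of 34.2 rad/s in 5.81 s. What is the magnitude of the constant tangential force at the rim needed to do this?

F ≈ 13.1 N

I = ½MR² = (1/2)(22.9)(0.194)² = 0.4309 kg·m².
α = Δω/Δt = (34.2 − 0)/5.81 = 5.886 rad/s².
The required torque is τ = Iα = (0.4309)(5.886) = 2.537 N·m.
A tangential force at the rim gives τ = FR, so F = τ/R = 2.537/0.194 = 13.08 N.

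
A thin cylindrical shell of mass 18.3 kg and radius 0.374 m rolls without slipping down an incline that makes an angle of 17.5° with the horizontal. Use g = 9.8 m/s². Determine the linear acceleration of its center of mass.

a ≈ 1.47 m/s²

Translation along the incline: Mg sinθ − f = Ma.
Rotation about the center: fR = Iα with I = MR². No-slip gives a = αR, so f = (I/R²)a = M a.
Substituting: Mg sinθ = (1 + 1.000)Ma, so a = g sinθ/(1 + 1.000) = (9.8) sin 17.5° / 2.000 = 1.473 m/s².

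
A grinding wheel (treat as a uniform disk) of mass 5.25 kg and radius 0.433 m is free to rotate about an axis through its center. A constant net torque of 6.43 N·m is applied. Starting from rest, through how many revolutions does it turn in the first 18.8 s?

≈ 367 revolutions

I = ½MR² = (1/2)(5.25)(0.433)² = 0.4922 kg·m².
α = τ/I = 6.43/0.4922 = 13.06 rad/s².
θ = ½αt² = ½(13.06)(18.8)² = 2309 rad.
Revolutions = θ/(2π) = 367.5.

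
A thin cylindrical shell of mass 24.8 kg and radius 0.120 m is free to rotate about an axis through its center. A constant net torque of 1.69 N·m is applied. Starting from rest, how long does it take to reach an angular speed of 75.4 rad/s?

t ≈ 15.9 s

I = MR² = (24.8)(0.120)² = 0.3571 kg·m².
α = τ/I = 1.69/0.3571 = 4.732 rad/s².
ω = αt ⇒ t = ω/α = 75.4/4.732 = 15.93 s.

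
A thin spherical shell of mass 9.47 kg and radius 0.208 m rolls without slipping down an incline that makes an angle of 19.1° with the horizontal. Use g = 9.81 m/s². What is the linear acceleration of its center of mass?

a ≈ 1.93 m/s²

Translation along the incline: Mg sinθ − f = Ma.
Rotation about the center: fR = Iα with I = (2/3)MR². No-slip gives a = αR, so f = (I/R²)a = (2/3)M a.
Substituting: Mg sinθ = (1 + 0.6667)Ma, so a = g sinθ/(1 + 0.6667) = (9.81) sin 19.1° / 1.667 = 1.926 m/s².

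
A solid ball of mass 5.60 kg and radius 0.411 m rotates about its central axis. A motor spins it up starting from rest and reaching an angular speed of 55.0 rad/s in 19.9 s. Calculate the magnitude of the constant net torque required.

τ ≈ 1.05 N·m

I = (2/5)MR² = (2/5)(5.60)(0.411)² = 0.3784 kg·m².
α = Δω/Δt = (55.0 − 0)/19.9 = 2.764 rad/s².
τ = Iα = (0.3784)(2.764) = 1.046 N·m.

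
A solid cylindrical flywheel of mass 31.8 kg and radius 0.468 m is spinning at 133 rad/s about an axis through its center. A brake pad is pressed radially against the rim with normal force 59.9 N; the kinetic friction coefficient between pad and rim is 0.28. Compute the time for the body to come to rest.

I = ½MR² = (1/2)(31.8)(0.468)² = 3.482 kg·m².
Friction force f = μN = (0.28)(59.9) = 16.77 N at the rim; torque magnitude τ = fR = 7.849 N·m, opposing ω.
|α| = τ/I = 7.849/3.482 = 2.254 rad/s² (deceleration).
0 = ω₀ − |α|t ⇒ t = ω₀/|α| = 133/2.254 = 59.01 s.

t ≈ 59.0 s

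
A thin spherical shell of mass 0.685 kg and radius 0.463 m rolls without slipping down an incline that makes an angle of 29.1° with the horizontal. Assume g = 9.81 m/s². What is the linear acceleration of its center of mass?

Translation along the incline: Mg sinθ − f = Ma.
Rotation about the center: fR = Iα with I = (2/3)MR². No-slip gives a = αR, so f = (I/R²)a = (2/3)M a.
Substituting: Mg sinθ = (1 + 0.6667)Ma, so a = g sinθ/(1 + 0.6667) = (9.81) sin 29.1° / 1.667 = 2.863 m/s².

a ≈ 2.86 m/s²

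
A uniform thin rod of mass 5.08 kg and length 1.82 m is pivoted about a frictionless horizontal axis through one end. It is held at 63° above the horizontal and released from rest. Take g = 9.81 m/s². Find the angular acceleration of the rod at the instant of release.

About the pivot, I = (1/3)ML² = (1/3)(5.08)(1.82)² = 5.609 kg·m².
The weight acts at the center, a distance L/2 = 0.9100 m from the pivot; τ = Mg(L/2) cos 63° = 20.59 N·m.
α = τ/I = 20.59/5.609 = 3.671 rad/s².

α ≈ 3.67 rad/s²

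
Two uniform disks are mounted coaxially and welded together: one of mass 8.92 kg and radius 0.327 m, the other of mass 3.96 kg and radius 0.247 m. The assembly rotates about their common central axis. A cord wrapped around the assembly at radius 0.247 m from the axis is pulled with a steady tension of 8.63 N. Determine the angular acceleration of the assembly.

I = ½M₁R₁² + ½M₂R₂² = ½(8.92)(0.327)² + ½(3.96)(0.247)² = 0.5977 kg·m².
τ = F r = (8.63)(0.247) = 2.132 N·m.
α = τ/I = 2.132/0.5977 = 3.566 rad/s².

α ≈ 3.57 rad/s²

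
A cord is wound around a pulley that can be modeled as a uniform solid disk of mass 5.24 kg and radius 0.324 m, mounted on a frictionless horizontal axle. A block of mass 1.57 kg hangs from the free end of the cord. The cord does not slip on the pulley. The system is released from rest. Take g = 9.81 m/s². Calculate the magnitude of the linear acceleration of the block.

I = ½MR² = (1/2)(5.24)(0.324)² = 0.2750 kg·m².
Block: mg − T = ma. Pulley: TR = Iα. No-slip: a = αR, so T = (I/R²)a = 2.620·a.
Then mg = (m + 2.620)a, so a = (1.57)(9.81)/(1.57 + 2.620) = 3.676 m/s².

a ≈ 3.68 m/s²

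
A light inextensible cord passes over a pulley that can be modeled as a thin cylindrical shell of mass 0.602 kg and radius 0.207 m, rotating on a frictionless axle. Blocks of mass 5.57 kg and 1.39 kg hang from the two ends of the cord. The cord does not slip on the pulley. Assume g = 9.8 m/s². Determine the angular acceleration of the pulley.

I = MR² = (0.602)(0.207)² = 0.02580 kg·m².
Heavier block: m₁g − T₁ = m₁a. Lighter block: T₂ − m₂g = m₂a.
Pulley: (T₁ − T₂)R = Iα = I(a/R), so T₁ − T₂ = (I/R²)a = 1·M_p a = 0.6020·a.
Adding the three: (m₁ − m₂)g = (m₁ + m₂ + 0.6020)a, so a = (5.57 − 1.39)(9.8)/(5.57 + 1.39 + 0.6020) = 5.417 m/s².
α = a/R = 5.417/0.207 = 26.17 rad/s².

α ≈ 26.2 rad/s²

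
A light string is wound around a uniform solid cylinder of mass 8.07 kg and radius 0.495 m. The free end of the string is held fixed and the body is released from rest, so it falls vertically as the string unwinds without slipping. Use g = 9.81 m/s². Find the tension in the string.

Translation: Mg − T = Ma. Rotation about the center: TR = Iα with I = ½MR².
With a = αR: T = (I/R²)a = (1/2)M a, so Mg = (1 + 0.5000)Ma.
a = g/(1 + 0.5000) = 9.81/1.500 = 6.540 m/s².
T = 0.5000·M·a = (0.5000)(8.07)(6.540) = 26.39 N.

T ≈ 26.4 N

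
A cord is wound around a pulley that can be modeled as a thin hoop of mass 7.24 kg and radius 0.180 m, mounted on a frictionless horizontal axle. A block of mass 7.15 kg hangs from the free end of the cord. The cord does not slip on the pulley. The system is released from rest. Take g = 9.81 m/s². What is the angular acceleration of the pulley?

I = MR² = (7.24)(0.180)² = 0.2346 kg·m².
Block: mg − T = ma. Pulley: TR = Iα. No-slip: a = αR, so T = (I/R²)a = 7.240·a.
Then mg = (m + 7.240)a, so a = (7.15)(9.81)/(7.15 + 7.240) = 4.874 m/s².
α = a/R = 4.874/0.180 = 27.08 rad/s².

α ≈ 27.1 rad/s²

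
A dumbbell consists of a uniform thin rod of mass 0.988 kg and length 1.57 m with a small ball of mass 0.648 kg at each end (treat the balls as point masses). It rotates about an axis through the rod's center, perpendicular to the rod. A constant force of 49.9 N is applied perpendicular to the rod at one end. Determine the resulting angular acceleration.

I_rod = (1/12)ML² = (1/12)(0.988)(1.57)² = 0.2029 kg·m².
I_balls = 2·m·(L/2)² = 2(0.648)(0.7850)² = 0.7986 kg·m².
Total I = 1.002 kg·m².
τ = F·(L/2) = (49.9)(0.785) = 39.17 N·m.
α = τ/I = 39.17/1.002 = 39.11 rad/s².

α ≈ 39.1 rad/s²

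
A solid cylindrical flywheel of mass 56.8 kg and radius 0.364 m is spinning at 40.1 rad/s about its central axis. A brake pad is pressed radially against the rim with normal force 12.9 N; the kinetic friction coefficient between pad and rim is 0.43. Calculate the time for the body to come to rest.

I = ½MR² = (1/2)(56.8)(0.364)² = 3.763 kg·m².
Friction force f = μN = (0.43)(12.9) = 5.547 N at the rim; torque magnitude τ = fR = 2.019 N·m, opposing ω.
|α| = τ/I = 2.019/3.763 = 0.5366 rad/s² (deceleration).
0 = ω₀ − |α|t ⇒ t = ω₀/|α| = 40.1/0.5366 = 74.73 s.

t ≈ 74.7 s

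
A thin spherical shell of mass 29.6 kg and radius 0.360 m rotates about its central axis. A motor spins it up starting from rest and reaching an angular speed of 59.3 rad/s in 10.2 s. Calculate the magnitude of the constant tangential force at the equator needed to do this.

I = (2/3)MR² = (2/3)(29.6)(0.360)² = 2.557 kg·m².
α = Δω/Δt = (59.3 − 0)/10.2 = 5.814 rad/s².
The required torque is τ = Iα = (2.557)(5.814) = 14.87 N·m.
A tangential force at the equator gives τ = FR, so F = τ/R = 14.87/0.360 = 41.30 N.

F ≈ 41.3 N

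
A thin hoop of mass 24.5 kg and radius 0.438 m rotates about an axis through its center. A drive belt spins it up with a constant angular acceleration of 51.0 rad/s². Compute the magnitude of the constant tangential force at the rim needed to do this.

F ≈ 547 N

I = MR² = (24.5)(0.438)² = 4.700 kg·m².
The required torque is τ = Iα = (4.700)(51.00) = 239.7 N·m.
A tangential force at the rim gives τ = FR, so F = τ/R = 239.7/0.438 = 547.3 N.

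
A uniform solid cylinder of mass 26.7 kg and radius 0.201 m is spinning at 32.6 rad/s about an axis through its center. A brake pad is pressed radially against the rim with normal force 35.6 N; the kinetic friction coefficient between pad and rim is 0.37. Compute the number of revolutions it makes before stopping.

≈ 17.2 revolutions

I = ½MR² = (1/2)(26.7)(0.201)² = 0.5394 kg·m².
Friction force f = μN = (0.37)(35.6) = 13.17 N at the rim; torque magnitude τ = fR = 2.648 N·m, opposing ω.
|α| = τ/I = 2.648/0.5394 = 4.909 rad/s² (deceleration).
ω² = ω₀² − 2|α|θ with ω = 0 ⇒ θ = ω₀²/(2|α|) = 108.3 rad = 17.23 rev.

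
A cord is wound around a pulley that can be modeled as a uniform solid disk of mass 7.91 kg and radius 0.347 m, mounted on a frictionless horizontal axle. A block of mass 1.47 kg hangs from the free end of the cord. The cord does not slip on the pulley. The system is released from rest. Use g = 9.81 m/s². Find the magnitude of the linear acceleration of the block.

a ≈ 2.66 m/s²

I = ½MR² = (1/2)(7.91)(0.347)² = 0.4762 kg·m².
Block: mg − T = ma. Pulley: TR = Iα. No-slip: a = αR, so T = (I/R²)a = 3.955·a.
Then mg = (m + 3.955)a, so a = (1.47)(9.81)/(1.47 + 3.955) = 2.658 m/s².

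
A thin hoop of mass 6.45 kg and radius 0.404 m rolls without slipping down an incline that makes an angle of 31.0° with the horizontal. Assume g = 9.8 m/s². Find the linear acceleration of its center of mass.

Translation along the incline: Mg sinθ − f = Ma.
Rotation about the center: fR = Iα with I = MR². No-slip gives a = αR, so f = (I/R²)a = M a.
Substituting: Mg sinθ = (1 + 1.000)Ma, so a = g sinθ/(1 + 1.000) = (9.8) sin 31.0° / 2.000 = 2.524 m/s².

a ≈ 2.52 m/s²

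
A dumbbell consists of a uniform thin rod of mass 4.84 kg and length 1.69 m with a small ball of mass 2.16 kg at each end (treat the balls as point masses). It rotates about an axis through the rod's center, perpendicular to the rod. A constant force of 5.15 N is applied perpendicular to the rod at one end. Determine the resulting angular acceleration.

α ≈ 1.03 rad/s²

I_rod = (1/12)ML² = (1/12)(4.84)(1.69)² = 1.152 kg·m².
I_balls = 2·m·(L/2)² = 2(2.16)(0.8450)² = 3.085 kg·m².
Total I = 4.237 kg·m².
τ = F·(L/2) = (5.15)(0.845) = 4.352 N·m.
α = τ/I = 4.352/4.237 = 1.027 rad/s².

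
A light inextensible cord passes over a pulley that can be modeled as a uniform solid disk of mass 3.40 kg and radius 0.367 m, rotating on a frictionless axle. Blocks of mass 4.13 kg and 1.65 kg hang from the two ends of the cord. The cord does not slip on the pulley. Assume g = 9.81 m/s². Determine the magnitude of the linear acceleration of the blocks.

I = ½MR² = (1/2)(3.40)(0.367)² = 0.2290 kg·m².
Heavier block: m₁g − T₁ = m₁a. Lighter block: T₂ − m₂g = m₂a.
Pulley: (T₁ − T₂)R = Iα = I(a/R), so T₁ − T₂ = (I/R²)a = (1/2)M_p a = 1.700·a.
Adding the three: (m₁ − m₂)g = (m₁ + m₂ + 1.700)a, so a = (4.13 − 1.65)(9.81)/(4.13 + 1.65 + 1.700) = 3.253 m/s².

a ≈ 3.25 m/s²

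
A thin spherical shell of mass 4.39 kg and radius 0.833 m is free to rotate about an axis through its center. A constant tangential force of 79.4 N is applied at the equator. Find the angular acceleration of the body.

α ≈ 32.6 rad/s²

I = (2/3)MR² = (2/3)(4.39)(0.833)² = 2.031 kg·m².
τ = F R = (79.4)(0.833) = 66.14 N·m.
Newton's second law for rotation, τ = Iα, gives α = τ/I = 66.14/2.031 = 32.57 rad/s².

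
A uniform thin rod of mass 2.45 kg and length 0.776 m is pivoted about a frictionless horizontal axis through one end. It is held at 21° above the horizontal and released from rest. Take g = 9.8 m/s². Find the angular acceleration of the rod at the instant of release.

α ≈ 17.7 rad/s²

About the pivot, I = (1/3)ML² = (1/3)(2.45)(0.776)² = 0.4918 kg·m².
The weight acts at the center, a distance L/2 = 0.3880 m from the pivot; τ = Mg(L/2) cos 21° = 8.697 N·m.
α = τ/I = 8.697/0.4918 = 17.69 rad/s².
(Equivalently α = (3g/(2L)) cos 21° = 17.69 rad/s².)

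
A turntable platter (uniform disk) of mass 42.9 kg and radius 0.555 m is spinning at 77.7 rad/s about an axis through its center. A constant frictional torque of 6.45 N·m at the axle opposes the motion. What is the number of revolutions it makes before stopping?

I = ½MR² = (1/2)(42.9)(0.555)² = 6.607 kg·m².
The net torque has magnitude 6.45 N·m, opposing ω.
|α| = τ/I = 6.450/6.607 = 0.9762 rad/s² (deceleration).
ω² = ω₀² − 2|α|θ with ω = 0 ⇒ θ = ω₀²/(2|α|) = 3092 rad = 492.1 rev.

≈ 492 revolutions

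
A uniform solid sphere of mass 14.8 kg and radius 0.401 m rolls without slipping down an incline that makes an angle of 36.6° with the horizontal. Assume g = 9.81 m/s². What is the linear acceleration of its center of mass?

a ≈ 4.18 m/s²

Translation along the incline: Mg sinθ − f = Ma.
Rotation about the center: fR = Iα with I = (2/5)MR². No-slip gives a = αR, so f = (I/R²)a = (2/5)M a.
Substituting: Mg sinθ = (1 + 0.4000)Ma, so a = g sinθ/(1 + 0.4000) = (9.81) sin 36.6° / 1.400 = 4.178 m/s².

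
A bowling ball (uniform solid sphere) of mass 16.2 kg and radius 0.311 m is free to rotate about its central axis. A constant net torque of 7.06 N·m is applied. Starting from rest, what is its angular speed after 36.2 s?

ω ≈ 408 rad/s

I = (2/5)MR² = (2/5)(16.2)(0.311)² = 0.6268 kg·m².
α = τ/I = 7.06/0.6268 = 11.26 rad/s².
ω = ω₀ + αt = 0 + (11.26)(36.2) = 407.8 rad/s.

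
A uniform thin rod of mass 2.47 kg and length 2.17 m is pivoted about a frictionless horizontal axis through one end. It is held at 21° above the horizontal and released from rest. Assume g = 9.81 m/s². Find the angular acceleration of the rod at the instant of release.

α ≈ 6.33 rad/s²

About the pivot, I = (1/3)ML² = (1/3)(2.47)(2.17)² = 3.877 kg·m².
The weight acts at the center, a distance L/2 = 1.085 m from the pivot; τ = Mg(L/2) cos 21° = 24.54 N·m.
α = τ/I = 24.54/3.877 = 6.331 rad/s².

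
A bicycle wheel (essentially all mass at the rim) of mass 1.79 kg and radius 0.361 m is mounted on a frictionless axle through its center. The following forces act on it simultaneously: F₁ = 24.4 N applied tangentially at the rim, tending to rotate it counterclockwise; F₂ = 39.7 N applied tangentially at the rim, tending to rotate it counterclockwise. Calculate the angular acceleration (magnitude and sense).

I = MR² = (1.79)(0.361)² = 0.2333 kg·m².
Taking counterclockwise as positive: τ₁ = +(24.4)(0.361) = +8.808 N·m; τ₂ = +(39.7)(0.361) = +14.33 N·m.
Net torque τ = 23.14 N·m.
α = τ/I = 23.14/0.2333 = 99.20 rad/s².

α ≈ 99.2 rad/s², counterclockwise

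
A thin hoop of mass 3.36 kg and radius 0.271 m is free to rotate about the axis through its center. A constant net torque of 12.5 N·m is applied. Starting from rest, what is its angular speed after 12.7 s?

ω ≈ 643 rad/s

I = MR² = (3.36)(0.271)² = 0.2468 kg·m².
α = τ/I = 12.5/0.2468 = 50.66 rad/s².
ω = ω₀ + αt = 0 + (50.66)(12.7) = 643.3 rad/s.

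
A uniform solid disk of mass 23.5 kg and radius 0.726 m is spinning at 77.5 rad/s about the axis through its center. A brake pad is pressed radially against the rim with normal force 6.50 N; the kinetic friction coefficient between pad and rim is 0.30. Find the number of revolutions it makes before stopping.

I = ½MR² = (1/2)(23.5)(0.726)² = 6.193 kg·m².
Friction force f = μN = (0.30)(6.50) = 1.950 N at the rim; torque magnitude τ = fR = 1.416 N·m, opposing ω.
|α| = τ/I = 1.416/6.193 = 0.2286 rad/s² (deceleration).
ω² = ω₀² − 2|α|θ with ω = 0 ⇒ θ = ω₀²/(2|α|) = 13140 rad = 2091 rev.

≈ 2090 revolutions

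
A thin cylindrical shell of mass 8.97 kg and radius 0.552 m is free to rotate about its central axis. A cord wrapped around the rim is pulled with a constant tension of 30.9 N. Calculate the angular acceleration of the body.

I = MR² = (8.97)(0.552)² = 2.733 kg·m².
τ = F R = (30.9)(0.552) = 17.06 N·m.
From τ = Iα: α = 17.06/2.733 = 6.241 rad/s².

α ≈ 6.24 rad/s²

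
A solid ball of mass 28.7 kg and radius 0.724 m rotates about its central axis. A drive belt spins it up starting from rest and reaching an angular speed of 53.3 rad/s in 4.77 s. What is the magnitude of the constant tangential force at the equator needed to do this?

I = (2/5)MR² = (2/5)(28.7)(0.724)² = 6.018 kg·m².
α = Δω/Δt = (53.3 − 0)/4.77 = 11.17 rad/s².
The required torque is τ = Iα = (6.018)(11.17) = 67.24 N·m.
A tangential force at the equator gives τ = FR, so F = τ/R = 67.24/0.724 = 92.87 N.

F ≈ 92.9 N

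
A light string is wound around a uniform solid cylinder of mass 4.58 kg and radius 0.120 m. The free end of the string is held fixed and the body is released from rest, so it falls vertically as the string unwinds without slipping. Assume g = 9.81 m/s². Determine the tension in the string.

T ≈ 15.0 N

Translation: Mg − T = Ma. Rotation about the center: TR = Iα with I = ½MR².
With a = αR: T = (I/R²)a = (1/2)M a, so Mg = (1 + 0.5000)Ma.
a = g/(1 + 0.5000) = 9.81/1.500 = 6.540 m/s².
T = 0.5000·M·a = (0.5000)(4.58)(6.540) = 14.98 N.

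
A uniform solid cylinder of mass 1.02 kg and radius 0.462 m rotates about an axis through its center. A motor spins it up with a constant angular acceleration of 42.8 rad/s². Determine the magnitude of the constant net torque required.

I = ½MR² = (1/2)(1.02)(0.462)² = 0.1089 kg·m².
τ = Iα = (0.1089)(42.80) = 4.659 N·m.

τ ≈ 4.66 N·m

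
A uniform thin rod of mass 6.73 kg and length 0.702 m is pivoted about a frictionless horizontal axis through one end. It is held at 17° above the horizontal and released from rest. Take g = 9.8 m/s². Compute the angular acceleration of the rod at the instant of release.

About the pivot, I = (1/3)ML² = (1/3)(6.73)(0.702)² = 1.106 kg·m².
The weight acts at the center, a distance L/2 = 0.3510 m from the pivot; τ = Mg(L/2) cos 17° = 22.14 N·m.
α = τ/I = 22.14/1.106 = 20.03 rad/s².

α ≈ 20.0 rad/s²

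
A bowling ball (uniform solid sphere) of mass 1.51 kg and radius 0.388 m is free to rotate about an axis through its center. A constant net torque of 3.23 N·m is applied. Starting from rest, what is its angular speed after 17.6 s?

ω ≈ 625 rad/s

I = (2/5)MR² = (2/5)(1.51)(0.388)² = 0.09093 kg·m².
α = τ/I = 3.23/0.09093 = 35.52 rad/s².
ω = ω₀ + αt = 0 + (35.52)(17.6) = 625.2 rad/s.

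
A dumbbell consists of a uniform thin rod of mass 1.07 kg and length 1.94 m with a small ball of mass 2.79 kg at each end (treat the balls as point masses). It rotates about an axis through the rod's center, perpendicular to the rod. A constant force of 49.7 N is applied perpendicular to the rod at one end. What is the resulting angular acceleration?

α ≈ 8.63 rad/s²

I_rod = (1/12)ML² = (1/12)(1.07)(1.94)² = 0.3356 kg·m².
I_balls = 2·m·(L/2)² = 2(2.79)(0.9700)² = 5.250 kg·m².
Total I = 5.586 kg·m².
τ = F·(L/2) = (49.7)(0.970) = 48.21 N·m.
α = τ/I = 48.21/5.586 = 8.631 rad/s².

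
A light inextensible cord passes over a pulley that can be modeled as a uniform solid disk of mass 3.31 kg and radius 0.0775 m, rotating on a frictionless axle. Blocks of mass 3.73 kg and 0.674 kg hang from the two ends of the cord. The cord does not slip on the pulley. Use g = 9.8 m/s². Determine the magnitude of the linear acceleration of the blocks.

a ≈ 4.94 m/s²

I = ½MR² = (1/2)(3.31)(0.0775)² = 0.009940 kg·m².
Heavier block: m₁g − T₁ = m₁a. Lighter block: T₂ − m₂g = m₂a.
Pulley: (T₁ − T₂)R = Iα = I(a/R), so T₁ − T₂ = (I/R²)a = (1/2)M_p a = 1.655·a.
Adding the three: (m₁ − m₂)g = (m₁ + m₂ + 1.655)a, so a = (3.73 − 0.674)(9.8)/(3.73 + 0.674 + 1.655) = 4.943 m/s².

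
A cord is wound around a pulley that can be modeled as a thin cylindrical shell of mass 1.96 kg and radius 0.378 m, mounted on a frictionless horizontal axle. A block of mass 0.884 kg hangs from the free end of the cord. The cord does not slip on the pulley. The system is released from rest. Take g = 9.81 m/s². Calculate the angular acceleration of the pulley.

α ≈ 8.07 rad/s²

I = MR² = (1.96)(0.378)² = 0.2801 kg·m².
Block: mg − T = ma. Pulley: TR = Iα. No-slip: a = αR, so T = (I/R²)a = 1.960·a.
Then mg = (m + 1.960)a, so a = (0.884)(9.81)/(0.884 + 1.960) = 3.049 m/s².
α = a/R = 3.049/0.378 = 8.067 rad/s².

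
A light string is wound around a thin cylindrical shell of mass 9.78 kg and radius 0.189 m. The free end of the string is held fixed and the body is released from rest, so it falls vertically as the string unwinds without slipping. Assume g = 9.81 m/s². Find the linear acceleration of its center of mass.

Translation: Mg − T = Ma. Rotation about the center: TR = Iα with I = MR².
With a = αR: T = (I/R²)a = M a, so Mg = (1 + 1.000)Ma.
a = g/(1 + 1.000) = 9.81/2.000 = 4.905 m/s².

a ≈ 4.91 m/s²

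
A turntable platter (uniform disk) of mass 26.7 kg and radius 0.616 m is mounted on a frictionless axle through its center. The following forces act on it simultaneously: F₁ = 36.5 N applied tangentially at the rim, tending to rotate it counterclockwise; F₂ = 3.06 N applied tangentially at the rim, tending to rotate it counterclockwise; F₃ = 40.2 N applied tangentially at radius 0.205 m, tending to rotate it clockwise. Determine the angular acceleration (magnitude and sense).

α ≈ 3.18 rad/s², counterclockwise

I = ½MR² = (1/2)(26.7)(0.616)² = 5.066 kg·m².
Taking counterclockwise as positive: τ₁ = +(36.5)(0.616) = +22.48 N·m; τ₂ = +(3.06)(0.616) = +1.885 N·m; τ₃ = −(40.2)(0.205) = −8.241 N·m.
Net torque τ = 16.13 N·m.
α = τ/I = 16.13/5.066 = 3.184 rad/s².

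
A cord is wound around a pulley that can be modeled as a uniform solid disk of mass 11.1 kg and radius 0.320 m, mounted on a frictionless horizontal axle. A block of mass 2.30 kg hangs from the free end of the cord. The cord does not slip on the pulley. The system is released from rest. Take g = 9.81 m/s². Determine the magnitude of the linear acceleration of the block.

I = ½MR² = (1/2)(11.1)(0.320)² = 0.5683 kg·m².
Block: mg − T = ma. Pulley: TR = Iα. No-slip: a = αR, so T = (I/R²)a = 5.550·a.
Then mg = (m + 5.550)a, so a = (2.30)(9.81)/(2.30 + 5.550) = 2.874 m/s².

a ≈ 2.87 m/s²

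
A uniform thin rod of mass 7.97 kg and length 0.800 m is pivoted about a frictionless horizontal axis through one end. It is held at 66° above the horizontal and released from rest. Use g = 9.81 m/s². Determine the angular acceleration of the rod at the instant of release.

α ≈ 7.48 rad/s²

About the pivot, I = (1/3)ML² = (1/3)(7.97)(0.800)² = 1.700 kg·m².
The weight acts at the center, a distance L/2 = 0.4000 m from the pivot; τ = Mg(L/2) cos 66° = 12.72 N·m.
α = τ/I = 12.72/1.700 = 7.481 rad/s².
(Equivalently α = (3g/(2L)) cos 66° = 7.481 rad/s².)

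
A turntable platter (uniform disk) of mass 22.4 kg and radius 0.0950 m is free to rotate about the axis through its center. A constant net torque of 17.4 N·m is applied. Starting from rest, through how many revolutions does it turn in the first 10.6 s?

I = ½MR² = (1/2)(22.4)(0.0950)² = 0.1011 kg·m².
α = τ/I = 17.4/0.1011 = 172.1 rad/s².
θ = ½αt² = ½(172.1)(10.6)² = 9671 rad.
Revolutions = θ/(2π) = 1539.

≈ 1540 revolutions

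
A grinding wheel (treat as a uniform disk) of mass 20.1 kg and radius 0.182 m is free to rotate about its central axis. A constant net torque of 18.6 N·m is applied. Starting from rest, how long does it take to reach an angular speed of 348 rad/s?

t ≈ 6.23 s

I = ½MR² = (1/2)(20.1)(0.182)² = 0.3329 kg·m².
α = τ/I = 18.6/0.3329 = 55.87 rad/s².
ω = αt ⇒ t = ω/α = 348/55.87 = 6.228 s.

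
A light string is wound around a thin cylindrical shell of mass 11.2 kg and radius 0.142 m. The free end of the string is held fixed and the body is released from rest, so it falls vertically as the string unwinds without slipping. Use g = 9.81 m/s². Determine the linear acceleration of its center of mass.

a ≈ 4.91 m/s²

Translation: Mg − T = Ma. Rotation about the center: TR = Iα with I = MR².
With a = αR: T = (I/R²)a = M a, so Mg = (1 + 1.000)Ma.
a = g/(1 + 1.000) = 9.81/2.000 = 4.905 m/s².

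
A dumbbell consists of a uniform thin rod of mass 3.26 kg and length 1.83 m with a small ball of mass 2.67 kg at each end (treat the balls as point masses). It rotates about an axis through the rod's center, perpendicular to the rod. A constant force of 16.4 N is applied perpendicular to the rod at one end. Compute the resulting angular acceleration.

I_rod = (1/12)ML² = (1/12)(3.26)(1.83)² = 0.9098 kg·m².
I_balls = 2·m·(L/2)² = 2(2.67)(0.9150)² = 4.471 kg·m².
Total I = 5.381 kg·m².
τ = F·(L/2) = (16.4)(0.915) = 15.01 N·m.
α = τ/I = 15.01/5.381 = 2.789 rad/s².

α ≈ 2.79 rad/s²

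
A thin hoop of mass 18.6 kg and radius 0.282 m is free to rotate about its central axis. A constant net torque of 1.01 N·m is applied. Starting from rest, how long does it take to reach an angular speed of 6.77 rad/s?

I = MR² = (18.6)(0.282)² = 1.479 kg·m².
α = τ/I = 1.01/1.479 = 0.6828 rad/s².
ω = αt ⇒ t = ω/α = 6.77/0.6828 = 9.915 s.

t ≈ 9.91 s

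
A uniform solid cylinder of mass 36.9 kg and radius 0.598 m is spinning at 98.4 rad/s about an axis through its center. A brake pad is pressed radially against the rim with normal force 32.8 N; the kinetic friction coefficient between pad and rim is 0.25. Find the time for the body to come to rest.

I = ½MR² = (1/2)(36.9)(0.598)² = 6.598 kg·m².
Friction force f = μN = (0.25)(32.8) = 8.200 N at the rim; torque magnitude τ = fR = 4.904 N·m, opposing ω.
|α| = τ/I = 4.904/6.598 = 0.7432 rad/s² (deceleration).
0 = ω₀ − |α|t ⇒ t = ω₀/|α| = 98.4/0.7432 = 132.4 s.

t ≈ 132 s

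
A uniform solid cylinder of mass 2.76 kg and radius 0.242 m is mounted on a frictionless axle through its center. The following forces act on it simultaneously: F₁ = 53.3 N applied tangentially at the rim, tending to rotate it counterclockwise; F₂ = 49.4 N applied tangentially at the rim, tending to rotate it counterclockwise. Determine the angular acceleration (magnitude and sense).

α ≈ 308 rad/s², counterclockwise

I = ½MR² = (1/2)(2.76)(0.242)² = 0.08082 kg·m².
Taking counterclockwise as positive: τ₁ = +(53.3)(0.242) = +12.90 N·m; τ₂ = +(49.4)(0.242) = +11.95 N·m.
Net torque τ = 24.85 N·m.
α = τ/I = 24.85/0.08082 = 307.5 rad/s².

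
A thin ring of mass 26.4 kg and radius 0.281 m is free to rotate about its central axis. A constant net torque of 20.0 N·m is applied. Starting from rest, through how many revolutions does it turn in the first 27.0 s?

I = MR² = (26.4)(0.281)² = 2.085 kg·m².
α = τ/I = 20.0/2.085 = 9.594 rad/s².
θ = ½αt² = ½(9.594)(27.0)² = 3497 rad.
Revolutions = θ/(2π) = 556.6.

≈ 557 revolutions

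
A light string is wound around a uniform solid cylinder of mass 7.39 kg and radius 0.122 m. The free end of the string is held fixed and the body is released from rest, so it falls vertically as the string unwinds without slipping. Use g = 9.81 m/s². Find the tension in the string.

T ≈ 24.2 N

Translation: Mg − T = Ma. Rotation about the center: TR = Iα with I = ½MR².
With a = αR: T = (I/R²)a = (1/2)M a, so Mg = (1 + 0.5000)Ma.
a = g/(1 + 0.5000) = 9.81/1.500 = 6.540 m/s².
T = 0.5000·M·a = (0.5000)(7.39)(6.540) = 24.17 N.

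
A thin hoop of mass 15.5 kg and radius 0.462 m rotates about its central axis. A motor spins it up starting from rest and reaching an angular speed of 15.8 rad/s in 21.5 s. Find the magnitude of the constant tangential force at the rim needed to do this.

I = MR² = (15.5)(0.462)² = 3.308 kg·m².
α = Δω/Δt = (15.8 − 0)/21.5 = 0.7349 rad/s².
The required torque is τ = Iα = (3.308)(0.7349) = 2.431 N·m.
A tangential force at the rim gives τ = FR, so F = τ/R = 2.431/0.462 = 5.263 N.

F ≈ 5.26 N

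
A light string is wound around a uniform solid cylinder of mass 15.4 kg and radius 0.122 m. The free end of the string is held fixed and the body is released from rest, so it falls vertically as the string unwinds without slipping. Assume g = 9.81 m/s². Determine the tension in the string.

Translation: Mg − T = Ma. Rotation about the center: TR = Iα with I = ½MR².
With a = αR: T = (I/R²)a = (1/2)M a, so Mg = (1 + 0.5000)Ma.
a = g/(1 + 0.5000) = 9.81/1.500 = 6.540 m/s².
T = 0.5000·M·a = (0.5000)(15.4)(6.540) = 50.36 N.

T ≈ 50.4 N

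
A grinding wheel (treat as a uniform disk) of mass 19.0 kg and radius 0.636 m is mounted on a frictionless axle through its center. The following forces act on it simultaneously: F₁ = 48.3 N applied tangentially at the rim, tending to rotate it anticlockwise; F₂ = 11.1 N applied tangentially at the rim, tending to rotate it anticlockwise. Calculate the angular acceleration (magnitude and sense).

I = ½MR² = (1/2)(19.0)(0.636)² = 3.843 kg·m².
Taking anticlockwise as positive: τ₁ = +(48.3)(0.636) = +30.72 N·m; τ₂ = +(11.1)(0.636) = +7.060 N·m.
Net torque τ = 37.78 N·m.
α = τ/I = 37.78/3.843 = 9.831 rad/s².

α ≈ 9.83 rad/s², anticlockwise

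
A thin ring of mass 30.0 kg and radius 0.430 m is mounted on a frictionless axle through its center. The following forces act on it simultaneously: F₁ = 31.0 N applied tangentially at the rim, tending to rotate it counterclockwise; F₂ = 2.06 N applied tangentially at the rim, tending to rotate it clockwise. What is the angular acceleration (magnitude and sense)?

α ≈ 2.24 rad/s², counterclockwise

I = MR² = (30.0)(0.430)² = 5.547 kg·m².
Taking counterclockwise as positive: τ₁ = +(31.0)(0.430) = +13.33 N·m; τ₂ = −(2.06)(0.430) = −0.8858 N·m.
Net torque τ = 12.44 N·m.
α = τ/I = 12.44/5.547 = 2.243 rad/s².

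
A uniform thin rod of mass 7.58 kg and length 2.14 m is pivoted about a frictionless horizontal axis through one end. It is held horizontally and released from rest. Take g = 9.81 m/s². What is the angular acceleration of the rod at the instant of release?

α ≈ 6.88 rad/s²

About the pivot, I = (1/3)ML² = (1/3)(7.58)(2.14)² = 11.57 kg·m².
The weight acts at the center, a distance L/2 = 1.070 m from the pivot; τ = Mg(L/2) = 79.56 N·m.
α = τ/I = 79.56/11.57 = 6.876 rad/s².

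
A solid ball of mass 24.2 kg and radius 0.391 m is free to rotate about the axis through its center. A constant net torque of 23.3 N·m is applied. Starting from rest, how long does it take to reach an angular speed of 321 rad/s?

t ≈ 20.4 s

I = (2/5)MR² = (2/5)(24.2)(0.391)² = 1.480 kg·m².
α = τ/I = 23.3/1.480 = 15.74 rad/s².
ω = αt ⇒ t = ω/α = 321/15.74 = 20.39 s.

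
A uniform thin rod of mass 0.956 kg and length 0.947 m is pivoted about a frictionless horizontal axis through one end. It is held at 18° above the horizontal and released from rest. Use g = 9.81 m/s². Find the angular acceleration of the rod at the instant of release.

α ≈ 14.8 rad/s²

About the pivot, I = (1/3)ML² = (1/3)(0.956)(0.947)² = 0.2858 kg·m².
The weight acts at the center, a distance L/2 = 0.4735 m from the pivot; τ = Mg(L/2) cos 18° = 4.223 N·m.
α = τ/I = 4.223/0.2858 = 14.78 rad/s².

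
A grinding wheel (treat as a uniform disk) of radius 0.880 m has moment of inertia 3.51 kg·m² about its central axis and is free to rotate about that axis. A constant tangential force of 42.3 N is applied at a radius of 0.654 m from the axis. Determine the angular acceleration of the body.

τ = F·r = (42.3)(0.654) = 27.66 N·m.
From τ = Iα: α = 27.66/3.510 = 7.882 rad/s².

α ≈ 7.88 rad/s²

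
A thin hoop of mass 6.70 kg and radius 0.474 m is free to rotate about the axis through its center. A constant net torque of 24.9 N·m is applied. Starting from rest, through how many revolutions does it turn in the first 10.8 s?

I = MR² = (6.70)(0.474)² = 1.505 kg·m².
α = τ/I = 24.9/1.505 = 16.54 rad/s².
θ = ½αt² = ½(16.54)(10.8)² = 964.7 rad.
Revolutions = θ/(2π) = 153.5.

≈ 154 revolutions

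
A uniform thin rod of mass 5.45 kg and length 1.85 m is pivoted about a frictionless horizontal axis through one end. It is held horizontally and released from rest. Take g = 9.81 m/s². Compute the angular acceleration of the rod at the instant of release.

About the pivot, I = (1/3)ML² = (1/3)(5.45)(1.85)² = 6.218 kg·m².
The weight acts at the center, a distance L/2 = 0.9250 m from the pivot; τ = Mg(L/2) = 49.45 N·m.
α = τ/I = 49.45/6.218 = 7.954 rad/s².

α ≈ 7.95 rad/s²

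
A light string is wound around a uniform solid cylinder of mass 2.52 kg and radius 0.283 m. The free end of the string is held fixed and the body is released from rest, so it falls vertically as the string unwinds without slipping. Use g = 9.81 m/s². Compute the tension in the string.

Translation: Mg − T = Ma. Rotation about the center: TR = Iα with I = ½MR².
With a = αR: T = (I/R²)a = (1/2)M a, so Mg = (1 + 0.5000)Ma.
a = g/(1 + 0.5000) = 9.81/1.500 = 6.540 m/s².
T = 0.5000·M·a = (0.5000)(2.52)(6.540) = 8.240 N.

T ≈ 8.24 N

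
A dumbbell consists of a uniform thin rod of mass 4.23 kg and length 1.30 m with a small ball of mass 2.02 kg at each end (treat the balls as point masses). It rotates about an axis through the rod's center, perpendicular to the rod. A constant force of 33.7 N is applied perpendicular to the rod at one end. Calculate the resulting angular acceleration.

I_rod = (1/12)ML² = (1/12)(4.23)(1.30)² = 0.5957 kg·m².
I_balls = 2·m·(L/2)² = 2(2.02)(0.6500)² = 1.707 kg·m².
Total I = 2.303 kg·m².
τ = F·(L/2) = (33.7)(0.650) = 21.91 N·m.
α = τ/I = 21.91/2.303 = 9.513 rad/s².

α ≈ 9.51 rad/s²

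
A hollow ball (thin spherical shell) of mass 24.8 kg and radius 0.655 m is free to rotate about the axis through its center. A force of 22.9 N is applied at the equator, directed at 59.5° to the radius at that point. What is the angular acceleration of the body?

I = (2/3)MR² = (2/3)(24.8)(0.655)² = 7.093 kg·m².
Only the tangential component produces torque: τ = F R sinθ = (22.9)(0.655) sin 59.5° = 12.92 N·m.
Newton's second law for rotation, τ = Iα, gives α = τ/I = 12.92/7.093 = 1.822 rad/s².

α ≈ 1.82 rad/s²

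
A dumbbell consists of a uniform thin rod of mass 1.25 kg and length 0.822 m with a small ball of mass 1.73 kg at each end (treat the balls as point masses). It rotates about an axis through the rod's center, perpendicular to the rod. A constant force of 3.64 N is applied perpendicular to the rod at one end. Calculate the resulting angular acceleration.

I_rod = (1/12)ML² = (1/12)(1.25)(0.822)² = 0.07038 kg·m².
I_balls = 2·m·(L/2)² = 2(1.73)(0.4110)² = 0.5845 kg·m².
Total I = 0.6549 kg·m².
τ = F·(L/2) = (3.64)(0.411) = 1.496 N·m.
α = τ/I = 1.496/0.6549 = 2.285 rad/s².

α ≈ 2.28 rad/s²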